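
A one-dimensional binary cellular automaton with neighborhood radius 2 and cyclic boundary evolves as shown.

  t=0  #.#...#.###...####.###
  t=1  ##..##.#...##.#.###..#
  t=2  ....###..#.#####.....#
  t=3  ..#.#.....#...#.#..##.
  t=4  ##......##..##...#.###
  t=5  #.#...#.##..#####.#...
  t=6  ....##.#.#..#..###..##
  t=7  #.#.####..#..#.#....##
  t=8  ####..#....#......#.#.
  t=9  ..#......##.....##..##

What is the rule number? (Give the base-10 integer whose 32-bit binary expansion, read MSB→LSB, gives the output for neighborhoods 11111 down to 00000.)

1830959814

  ##### -> .   bit 31 = 0  t=2,i=13
  ####. -> #   bit 30 = 1  t=0,i=16
  ###.# -> #   bit 29 = 1  t=0,i=0
  ###.. -> .   bit 28 = 0  t=0,i=10
  ##.## -> #   bit 27 = 1  t=0,i=18
  ##.#. -> #   bit 26 = 1  t=0,i=1
  ##..# -> .   bit 25 = 0  t=1,i=2
  ##... -> #   bit 24 = 1  t=0,i=11
  #.### -> .   bit 23 = 0  t=0,i=8
  #.##. -> .   bit 22 = 0  t=5,i=8
  #.#.# -> #   bit 21 = 1  t=1,i=14
  #.#.. -> .   bit 20 = 0  t=0,i=2
  #..## -> .   bit 19 = 0  t=1,i=3
  #..#. -> .   bit 18 = 0  t=2,i=8
  #...# -> #   bit 17 = 1  t=0,i=4
  #.... -> .   bit 16 = 0  t=2,i=1
  .#### -> .   bit 15 = 0  t=0,i=15
  .###. -> .   bit 14 = 0  t=0,i=9
  .##.# -> #   bit 13 = 1  t=1,i=5
  .##.. -> #   bit 12 = 1  t=3,i=20
  .#.## -> #   bit 11 = 1  t=0,i=7
  .#.#. -> .   bit 10 = 0  t=3,i=3
  .#..# -> #   bit 9 = 1  t=3,i=17
  .#... -> .   bit 8 = 0  t=0,i=3
  ..### -> #   bit 7 = 1  t=0,i=14
  ..##. -> #   bit 6 = 1  t=1,i=4
  ..#.# -> .   bit 5 = 0  t=0,i=6
  ..#.. -> .   bit 4 = 0  t=2,i=21
  ...## -> .   bit 3 = 0  t=0,i=13
  ...#. -> #   bit 2 = 1  t=0,i=5
  ....# -> #   bit 1 = 1  t=2,i=2
  ..... -> .   bit 0 = 0  t=2,i=18
  bits 01101101001000100011101011000110 = 1830959814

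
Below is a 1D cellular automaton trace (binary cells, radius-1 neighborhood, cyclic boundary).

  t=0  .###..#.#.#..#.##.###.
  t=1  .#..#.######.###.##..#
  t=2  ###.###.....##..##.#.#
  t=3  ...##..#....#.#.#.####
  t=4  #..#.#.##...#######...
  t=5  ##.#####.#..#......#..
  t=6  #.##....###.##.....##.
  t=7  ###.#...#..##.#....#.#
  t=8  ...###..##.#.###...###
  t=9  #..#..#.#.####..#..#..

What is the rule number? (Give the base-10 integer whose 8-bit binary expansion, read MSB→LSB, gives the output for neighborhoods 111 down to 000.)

60

  ###|.  b7=0 t=0,i=2
  ##.|.  b6=0 t=0,i=3
  #.#|#  b5=1 t=0,i=7
  #..|#  b4=1 t=0,i=4
  .##|#  b3=1 t=0,i=1
  .#.|#  b2=1 t=0,i=6
  ..#|.  b1=0 t=0,i=0
  ...|.  b0=0 t=2,i=8
  bits 00111100 = 60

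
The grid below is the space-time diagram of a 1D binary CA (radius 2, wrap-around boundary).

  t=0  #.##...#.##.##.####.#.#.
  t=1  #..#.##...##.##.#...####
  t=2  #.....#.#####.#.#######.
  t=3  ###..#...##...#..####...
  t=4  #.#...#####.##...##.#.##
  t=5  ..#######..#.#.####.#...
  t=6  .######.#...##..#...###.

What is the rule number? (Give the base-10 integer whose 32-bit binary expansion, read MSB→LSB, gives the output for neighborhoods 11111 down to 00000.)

2553525708

  nb #####: next=#  (t=1,i=22, bit31=1)
  nb ####.: next=.  (t=0,i=17, bit30=0)
  nb ###.#: next=.  (t=0,i=18, bit29=0)
  nb ###..: next=#  (t=1,i=0, bit28=1)
  nb ##.##: next=#  (t=0,i=11, bit27=1)
  nb ##.#.: next=.  (t=0,i=19, bit26=0)
  nb ##..#: next=.  (t=1,i=1, bit25=0)
  nb ##...: next=.  (t=0,i=4, bit24=0)
  nb #.###: next=.  (t=0,i=15, bit23=0)
  nb #.##.: next=.  (t=0,i=2, bit22=0)
  nb #.#.#: next=#  (t=0,i=0, bit21=1)
  nb #.#..: next=#  (t=1,i=16, bit20=1)
  nb #..##: next=.  (t=3,i=16, bit19=0)
  nb #..#.: next=.  (t=1,i=2, bit18=0)
  nb #...#: next=#  (t=0,i=5, bit17=1)
  nb #....: next=#  (t=2,i=2, bit16=1)
  nb .####: next=#  (t=0,i=16, bit15=1)
  nb .###.: next=.  (t=3,i=1, bit14=0)
  nb .##.#: next=#  (t=0,i=10, bit13=1)
  nb .##..: next=#  (t=0,i=3, bit12=1)
  nb .#.##: next=.  (t=0,i=1, bit11=0)
  nb .#.#.: next=#  (t=0,i=21, bit10=1)
  nb .#..#: next=.  (t=3,i=15, bit9=0)
  nb .#...: next=#  (t=1,i=17, bit8=1)
  nb ..###: next=#  (t=1,i=20, bit7=1)
  nb ..##.: next=#  (t=1,i=10, bit6=1)
  nb ..#.#: next=.  (t=0,i=7, bit5=0)
  nb ..#..: next=.  (t=3,i=5, bit4=0)
  nb ...##: next=#  (t=1,i=9, bit3=1)
  nb ...#.: next=#  (t=0,i=6, bit2=1)
  nb ....#: next=.  (t=2,i=4, bit1=0)
  nb .....: next=.  (t=2,i=3, bit0=0)
  bits 10011000001100111011010111001100 = 2553525708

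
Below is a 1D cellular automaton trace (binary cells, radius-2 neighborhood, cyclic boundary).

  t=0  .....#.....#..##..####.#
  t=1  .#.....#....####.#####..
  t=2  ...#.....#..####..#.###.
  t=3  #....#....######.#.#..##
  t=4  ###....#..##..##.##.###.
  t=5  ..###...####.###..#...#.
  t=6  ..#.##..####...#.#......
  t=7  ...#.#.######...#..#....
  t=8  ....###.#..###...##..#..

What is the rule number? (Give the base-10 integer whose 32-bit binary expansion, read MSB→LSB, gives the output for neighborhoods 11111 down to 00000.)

1898823360

  #####|.  b31=0 t=1,i=19
  ####.|#  b30=1 t=0,i=20
  ###.#|#  b29=1 t=0,i=21
  ###..|#  b28=1 t=1,i=21
  ##.##|.  b27=0 t=1,i=16
  ##.#.|.  b26=0 t=0,i=22
  ##..#|.  b25=0 t=0,i=16
  ##...|#  b24=1 t=1,i=22
  #.###|.  b23=0 t=1,i=17
  #.##.|.  b22=0 t=4,i=17
  #.#.#|#  b21=1 t=3,i=17
  #.#..|.  b20=0 t=0,i=23
  #..##|#  b19=1 t=0,i=13
  #..#.|#  b18=1 t=2,i=17
  #...#|.  b17=0 t=1,i=23
  #....|#  b16=1 t=0,i=1
  .####|#  b15=1 t=0,i=19
  .###.|.  b14=0 t=2,i=21
  .##.#|#  b13=1 t=4,i=15
  .##..|#  b12=1 t=0,i=15
  .#.##|#  b11=1 t=2,i=19
  .#.#.|#  b10=1 t=3,i=18
  .#..#|#  b9=1 t=0,i=12
  .#...|.  b8=0 t=0,i=0
  ..###|#  b7=1 t=0,i=18
  ..##.|#  b6=1 t=0,i=14
  ..#.#|.  b5=0 t=2,i=18
  ..#..|.  b4=0 t=0,i=5
  ...##|.  b3=0 t=1,i=11
  ...#.|.  b2=0 t=0,i=4
  ....#|.  b1=0 t=0,i=3
  .....|.  b0=0 t=0,i=2
  bits 01110001001011011011111011000000 = 1898823360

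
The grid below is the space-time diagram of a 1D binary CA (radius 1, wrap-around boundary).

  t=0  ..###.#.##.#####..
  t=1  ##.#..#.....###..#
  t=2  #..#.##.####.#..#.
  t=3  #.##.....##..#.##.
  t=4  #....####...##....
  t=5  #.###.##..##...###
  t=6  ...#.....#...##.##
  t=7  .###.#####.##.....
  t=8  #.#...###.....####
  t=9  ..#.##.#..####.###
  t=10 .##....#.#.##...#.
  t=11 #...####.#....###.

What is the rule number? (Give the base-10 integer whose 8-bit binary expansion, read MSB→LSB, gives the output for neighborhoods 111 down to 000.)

  ###|#  b7=1 t=0,i=3
  ##.|.  b6=0 t=0,i=4
  #.#|.  b5=0 t=0,i=5
  #..|.  b4=0 t=0,i=16
  .##|.  b3=0 t=0,i=2
  .#.|#  b2=1 t=0,i=6
  ..#|#  b1=1 t=0,i=1
  ...|#  b0=1 t=0,i=0
  bits 10000111 = 135

135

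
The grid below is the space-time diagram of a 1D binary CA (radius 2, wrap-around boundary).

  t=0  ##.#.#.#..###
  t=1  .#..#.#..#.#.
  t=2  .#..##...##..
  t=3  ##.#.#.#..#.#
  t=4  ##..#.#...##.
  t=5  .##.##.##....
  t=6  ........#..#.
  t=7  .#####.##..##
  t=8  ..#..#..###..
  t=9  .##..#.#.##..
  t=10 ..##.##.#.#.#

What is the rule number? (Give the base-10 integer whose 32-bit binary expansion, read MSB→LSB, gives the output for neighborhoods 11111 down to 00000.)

839572789

  [31] ##### => .  t=0,i=12
  [30] ####. => .  t=0,i=0
  [29] ###.# => #  t=0,i=1
  [28] ###.. => #  t=8,i=10
  [27] ##.## => .  t=4,i=12
  [26] ##.#. => .  t=0,i=2
  [25] ##..# => #  t=4,i=2
  [24] ##... => .  t=2,i=6
  [23] #.### => .  t=3,i=12
  [22] #.##. => .  t=4,i=0
  [21] #.#.# => .  t=0,i=3
  [20] #.#.. => .  t=0,i=7
  [19] #..## => #  t=0,i=9
  [18] #..#. => .  t=1,i=0
  [17] #...# => #  t=2,i=7
  [16] #.... => .  t=5,i=10
  [15] .#### => #  t=0,i=11
  [14] .###. => #  t=3,i=0
  [13] .##.# => .  t=4,i=11
  [12] .##.. => #  t=2,i=5
  [11] .#.## => #  t=3,i=11
  [10] .#.#. => #  t=0,i=4
  [9] .#..# => .  t=0,i=8
  [8] .#... => #  t=4,i=7
  [7] ..### => .  t=0,i=10
  [6] ..##. => .  t=2,i=4
  [5] ..#.# => #  t=1,i=4
  [4] ..#.. => #  t=1,i=1
  [3] ...## => .  t=2,i=8
  [2] ...#. => #  t=2,i=0
  [1] ....# => .  t=5,i=12
  [0] ..... => #  t=5,i=11
  bits 00110010000010101101110100110101 = 839572789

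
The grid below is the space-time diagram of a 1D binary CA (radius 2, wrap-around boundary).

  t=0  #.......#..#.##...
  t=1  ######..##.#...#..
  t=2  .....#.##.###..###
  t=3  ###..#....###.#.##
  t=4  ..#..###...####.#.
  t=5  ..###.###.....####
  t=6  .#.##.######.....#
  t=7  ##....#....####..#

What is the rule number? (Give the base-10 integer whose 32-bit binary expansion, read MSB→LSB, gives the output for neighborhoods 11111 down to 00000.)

901334897

  [31] ##### => .  t=1,i=2
  [30] ####. => .  t=1,i=4
  [29] ###.# => #  t=3,i=12
  [28] ###.. => #  t=1,i=5
  [27] ##.## => .  t=2,i=9
  [26] ##.#. => #  t=1,i=10
  [25] ##..# => .  t=1,i=6
  [24] ##... => #  t=0,i=15
  [23] #.### => #  t=2,i=10
  [22] #.##. => .  t=0,i=13
  [21] #.#.# => #  t=3,i=14
  [20] #.#.. => #  t=1,i=11
  [19] #..## => #  t=1,i=7
  [18] #..#. => .  t=0,i=10
  [17] #...# => .  t=0,i=16
  [16] #.... => #  t=0,i=2
  [15] .#### => .  t=1,i=1
  [14] .###. => #  t=2,i=11
  [13] .##.# => .  t=1,i=9
  [12] .##.. => .  t=0,i=14
  [11] .#.## => .  t=0,i=12
  [10] .#.#. => #  t=6,i=0
  [9] .#..# => #  t=0,i=9
  [8] .#... => #  t=0,i=1
  [7] ..### => .  t=1,i=0
  [6] ..##. => #  t=1,i=8
  [5] ..#.# => #  t=0,i=11
  [4] ..#.. => #  t=0,i=0
  [3] ...## => .  t=3,i=9
  [2] ...#. => .  t=0,i=7
  [1] ....# => .  t=0,i=6
  [0] ..... => #  t=0,i=3
  bits 00110101101110010100011101110001 = 901334897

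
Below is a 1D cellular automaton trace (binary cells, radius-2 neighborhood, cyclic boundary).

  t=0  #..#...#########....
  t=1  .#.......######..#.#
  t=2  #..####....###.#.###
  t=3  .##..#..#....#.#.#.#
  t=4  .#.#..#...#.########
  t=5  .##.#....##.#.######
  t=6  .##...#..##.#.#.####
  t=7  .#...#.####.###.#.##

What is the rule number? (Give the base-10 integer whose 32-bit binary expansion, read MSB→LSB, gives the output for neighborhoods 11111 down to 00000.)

3806930533

  #####|#  b31=1 t=0,i=9
  ####.|#  b30=1 t=0,i=14
  ###.#|#  b29=1 t=2,i=13
  ###..|.  b28=0 t=0,i=15
  ##.##|.  b27=0 t=5,i=0
  ##.#.|.  b26=0 t=2,i=14
  ##..#|#  b25=1 t=1,i=15
  ##...|.  b24=0 t=0,i=16
  #.###|#  b23=1 t=2,i=17
  #.##.|#  b22=1 t=3,i=1
  #.#.#|#  b21=1 t=1,i=19
  #.#..|.  b20=0 t=1,i=1
  #..##|#  b19=1 t=2,i=2
  #..#.|.  b18=0 t=0,i=2
  #...#|.  b17=0 t=0,i=5
  #....|#  b16=1 t=0,i=17
  .####|.  b15=0 t=0,i=8
  .###.|.  b14=0 t=2,i=12
  .##.#|#  b13=1 t=5,i=2
  .##..|.  b12=0 t=3,i=2
  .#.##|.  b11=0 t=2,i=16
  .#.#.|#  b10=1 t=1,i=0
  .#..#|#  b9=1 t=0,i=1
  .#...|.  b8=0 t=0,i=4
  ..###|.  b7=0 t=0,i=7
  ..##.|#  b6=1 t=5,i=9
  ..#.#|#  b5=1 t=1,i=17
  ..#..|.  b4=0 t=0,i=0
  ...##|.  b3=0 t=0,i=6
  ...#.|#  b2=1 t=0,i=19
  ....#|.  b1=0 t=0,i=18
  .....|#  b0=1 t=1,i=4
  bits 11100010111010010010011001100101 = 3806930533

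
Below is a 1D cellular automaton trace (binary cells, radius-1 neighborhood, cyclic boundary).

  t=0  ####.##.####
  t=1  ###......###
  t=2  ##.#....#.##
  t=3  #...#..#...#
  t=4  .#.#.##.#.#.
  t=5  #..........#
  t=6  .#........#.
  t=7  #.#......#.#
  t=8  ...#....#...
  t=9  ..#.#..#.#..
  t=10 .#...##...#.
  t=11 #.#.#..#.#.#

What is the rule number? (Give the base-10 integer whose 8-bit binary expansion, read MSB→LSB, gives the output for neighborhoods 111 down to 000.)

  ### -> #   bit 7 = 1  t=0,i=0
  ##. -> .   bit 6 = 0  t=0,i=3
  #.# -> .   bit 5 = 0  t=0,i=4
  #.. -> #   bit 4 = 1  t=1,i=3
  .## -> .   bit 3 = 0  t=0,i=5
  .#. -> .   bit 2 = 0  t=2,i=3
  ..# -> #   bit 1 = 1  t=1,i=8
  ... -> .   bit 0 = 0  t=1,i=4
  bits 10010010 = 146

146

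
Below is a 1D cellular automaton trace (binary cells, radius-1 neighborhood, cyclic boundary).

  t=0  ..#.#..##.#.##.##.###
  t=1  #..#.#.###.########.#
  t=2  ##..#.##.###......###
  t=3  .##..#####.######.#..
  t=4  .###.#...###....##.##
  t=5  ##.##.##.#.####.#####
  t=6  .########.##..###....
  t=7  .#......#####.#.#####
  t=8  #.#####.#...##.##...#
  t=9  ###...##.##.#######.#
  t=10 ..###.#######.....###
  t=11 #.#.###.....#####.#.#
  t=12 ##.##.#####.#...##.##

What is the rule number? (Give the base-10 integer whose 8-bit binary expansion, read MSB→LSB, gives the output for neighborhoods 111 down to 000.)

121

  ###|.  b7=0 t=0,i=19
  ##.|#  b6=1 t=0,i=8
  #.#|#  b5=1 t=0,i=3
  #..|#  b4=1 t=0,i=0
  .##|#  b3=1 t=0,i=7
  .#.|.  b2=0 t=0,i=2
  ..#|.  b1=0 t=0,i=1
  ...|#  b0=1 t=2,i=13
  bits 01111001 = 121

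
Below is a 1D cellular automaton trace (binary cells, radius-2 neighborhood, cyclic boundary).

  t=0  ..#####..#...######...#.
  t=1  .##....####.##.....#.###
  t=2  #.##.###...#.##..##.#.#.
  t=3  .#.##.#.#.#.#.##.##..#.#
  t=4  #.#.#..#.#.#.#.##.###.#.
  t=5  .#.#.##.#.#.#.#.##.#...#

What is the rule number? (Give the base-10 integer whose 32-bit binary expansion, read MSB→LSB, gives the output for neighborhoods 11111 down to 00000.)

184844254

  #####|.  b31=0 t=0,i=4
  ####.|.  b30=0 t=0,i=5
  ###.#|.  b29=0 t=1,i=10
  ###..|.  b28=0 t=0,i=6
  ##.##|#  b27=1 t=1,i=0
  ##.#.|.  b26=0 t=2,i=19
  ##..#|#  b25=1 t=0,i=7
  ##...|#  b24=1 t=0,i=19
  #.###|.  b23=0 t=1,i=21
  #.##.|.  b22=0 t=1,i=1
  #.#.#|.  b21=0 t=2,i=0
  #.#..|.  b20=0 t=4,i=4
  #..##|.  b19=0 t=2,i=16
  #..#.|#  b18=1 t=0,i=8
  #...#|.  b17=0 t=0,i=0
  #....|.  b16=0 t=1,i=4
  .####|.  b15=0 t=0,i=3
  .###.|#  b14=1 t=1,i=22
  .##.#|#  b13=1 t=2,i=3
  .##..|#  b12=1 t=1,i=2
  .#.##|#  b11=1 t=1,i=20
  .#.#.|#  b10=1 t=2,i=21
  .#..#|#  b9=1 t=4,i=5
  .#...|#  b8=1 t=0,i=10
  ..###|#  b7=1 t=0,i=2
  ..##.|#  b6=1 t=2,i=17
  ..#.#|.  b5=0 t=1,i=19
  ..#..|#  b4=1 t=0,i=9
  ...##|#  b3=1 t=0,i=1
  ...#.|#  b2=1 t=0,i=21
  ....#|#  b1=1 t=1,i=5
  .....|.  b0=0 t=1,i=16
  bits 00001011000001000111111111011110 = 184844254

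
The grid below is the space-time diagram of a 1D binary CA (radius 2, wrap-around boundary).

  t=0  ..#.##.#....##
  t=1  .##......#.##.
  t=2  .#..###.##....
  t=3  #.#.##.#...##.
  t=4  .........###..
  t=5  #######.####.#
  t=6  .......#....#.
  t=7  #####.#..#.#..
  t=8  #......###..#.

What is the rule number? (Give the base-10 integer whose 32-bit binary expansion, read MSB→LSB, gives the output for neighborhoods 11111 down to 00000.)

403129069

  #####|.  b31=0 t=5,i=1
  ####.|.  b30=0 t=5,i=5
  ###.#|.  b29=0 t=2,i=6
  ###..|#  b28=1 t=4,i=11
  ##.##|#  b27=1 t=2,i=7
  ##.#.|.  b26=0 t=0,i=6
  ##..#|.  b25=0 t=0,i=0
  ##...|.  b24=0 t=1,i=3
  #.###|.  b23=0 t=5,i=8
  #.##.|.  b22=0 t=0,i=4
  #.#.#|.  b21=0 t=3,i=0
  #.#..|.  b20=0 t=0,i=7
  #..##|.  b19=0 t=1,i=0
  #..#.|#  b18=1 t=0,i=1
  #...#|#  b17=1 t=3,i=9
  #....|#  b16=1 t=0,i=9
  .####|.  b15=0 t=5,i=0
  .###.|#  b14=1 t=2,i=5
  .##.#|.  b13=0 t=0,i=5
  .##..|.  b12=0 t=0,i=13
  .#.##|.  b11=0 t=0,i=3
  .#.#.|.  b10=0 t=3,i=1
  .#..#|#  b9=1 t=2,i=2
  .#...|.  b8=0 t=0,i=8
  ..###|#  b7=1 t=2,i=4
  ..##.|#  b6=1 t=0,i=12
  ..#.#|#  b5=1 t=0,i=2
  ..#..|.  b4=0 t=2,i=1
  ...##|#  b3=1 t=0,i=11
  ...#.|#  b2=1 t=1,i=8
  ....#|.  b1=0 t=0,i=10
  .....|#  b0=1 t=1,i=5
  bits 00011000000001110100001011101101 = 403129069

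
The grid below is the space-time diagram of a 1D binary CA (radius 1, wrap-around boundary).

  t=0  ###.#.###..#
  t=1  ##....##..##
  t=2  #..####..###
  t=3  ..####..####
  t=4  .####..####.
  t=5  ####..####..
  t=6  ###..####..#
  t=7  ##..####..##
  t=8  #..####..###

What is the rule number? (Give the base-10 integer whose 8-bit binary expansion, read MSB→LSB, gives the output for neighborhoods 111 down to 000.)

  [7] ### => #  t=0,i=0
  [6] ##. => .  t=0,i=2
  [5] #.# => .  t=0,i=3
  [4] #.. => .  t=0,i=9
  [3] .## => #  t=0,i=6
  [2] .#. => .  t=0,i=4
  [1] ..# => #  t=0,i=10
  [0] ... => #  t=1,i=3
  bits 10001011 = 139

139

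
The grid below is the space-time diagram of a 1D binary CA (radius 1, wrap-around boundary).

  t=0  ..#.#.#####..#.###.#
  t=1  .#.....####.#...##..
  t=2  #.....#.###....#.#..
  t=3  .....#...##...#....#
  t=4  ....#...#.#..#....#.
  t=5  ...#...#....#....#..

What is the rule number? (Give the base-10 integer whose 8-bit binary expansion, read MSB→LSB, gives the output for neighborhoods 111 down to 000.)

  ###|#  b7=1 t=0,i=7
  ##.|#  b6=1 t=0,i=10
  #.#|.  b5=0 t=0,i=3
  #..|.  b4=0 t=0,i=0
  .##|.  b3=0 t=0,i=6
  .#.|.  b2=0 t=0,i=2
  ..#|#  b1=1 t=0,i=1
  ...|.  b0=0 t=1,i=3
  bits 11000010 = 194

194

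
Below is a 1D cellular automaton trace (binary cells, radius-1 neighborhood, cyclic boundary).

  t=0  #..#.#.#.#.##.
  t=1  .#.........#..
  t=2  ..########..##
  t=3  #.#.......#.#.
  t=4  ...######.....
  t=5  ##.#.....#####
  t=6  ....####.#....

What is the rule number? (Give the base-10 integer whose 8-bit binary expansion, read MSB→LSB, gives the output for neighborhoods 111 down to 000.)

  [7] ### => .  t=2,i=3
  [6] ##. => .  t=0,i=12
  [5] #.# => .  t=0,i=4
  [4] #.. => #  t=0,i=1
  [3] .## => #  t=0,i=11
  [2] .#. => .  t=0,i=0
  [1] ..# => .  t=0,i=2
  [0] ... => #  t=1,i=3
  bits 00011001 = 25

25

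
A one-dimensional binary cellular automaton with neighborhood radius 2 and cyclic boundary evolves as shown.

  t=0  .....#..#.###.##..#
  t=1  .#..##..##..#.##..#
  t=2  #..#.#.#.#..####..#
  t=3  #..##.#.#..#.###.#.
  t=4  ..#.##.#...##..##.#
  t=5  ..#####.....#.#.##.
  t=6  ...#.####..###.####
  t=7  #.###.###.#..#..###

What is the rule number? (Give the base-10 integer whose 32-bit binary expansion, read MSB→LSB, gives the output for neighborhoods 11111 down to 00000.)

1967766580

  [31] ##### => .  t=5,i=4
  [30] ####. => #  t=2,i=14
  [29] ###.# => #  t=0,i=12
  [28] ###.. => #  t=2,i=15
  [27] ##.## => .  t=0,i=13
  [26] ##.#. => #  t=3,i=5
  [25] ##..# => .  t=0,i=16
  [24] ##... => #  t=5,i=7
  [23] #.### => .  t=0,i=10
  [22] #.##. => #  t=0,i=14
  [21] #.#.# => .  t=2,i=5
  [20] #.#.. => .  t=1,i=1
  [19] #..## => #  t=1,i=3
  [18] #..#. => .  t=0,i=7
  [17] #...# => .  t=4,i=9
  [16] #.... => #  t=0,i=1
  [15] .#### => #  t=2,i=13
  [14] .###. => .  t=0,i=11
  [13] .##.# => #  t=3,i=4
  [12] .##.. => #  t=0,i=15
  [11] .#.## => #  t=0,i=9
  [10] .#.#. => #  t=1,i=0
  [9] .#..# => .  t=0,i=6
  [8] .#... => .  t=0,i=0
  [7] ..### => .  t=2,i=12
  [6] ..##. => .  t=1,i=4
  [5] ..#.# => #  t=0,i=8
  [4] ..#.. => #  t=0,i=5
  [3] ...## => .  t=4,i=10
  [2] ...#. => #  t=0,i=4
  [1] ....# => .  t=0,i=3
  [0] ..... => .  t=0,i=2
  bits 01110101010010011011110000110100 = 1967766580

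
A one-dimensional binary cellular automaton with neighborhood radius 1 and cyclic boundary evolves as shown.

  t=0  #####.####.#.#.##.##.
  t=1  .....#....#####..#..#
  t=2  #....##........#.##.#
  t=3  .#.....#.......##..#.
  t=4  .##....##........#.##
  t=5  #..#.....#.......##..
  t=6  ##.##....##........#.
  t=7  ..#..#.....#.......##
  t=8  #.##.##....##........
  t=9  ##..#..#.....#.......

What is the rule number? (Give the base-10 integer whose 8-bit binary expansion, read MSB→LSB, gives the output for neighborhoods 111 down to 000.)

52

  [7] ### => .  t=0,i=1
  [6] ##. => .  t=0,i=4
  [5] #.# => #  t=0,i=5
  [4] #.. => #  t=1,i=0
  [3] .## => .  t=0,i=0
  [2] .#. => #  t=0,i=11
  [1] ..# => .  t=1,i=4
  [0] ... => .  t=1,i=1
  bits 00110100 = 52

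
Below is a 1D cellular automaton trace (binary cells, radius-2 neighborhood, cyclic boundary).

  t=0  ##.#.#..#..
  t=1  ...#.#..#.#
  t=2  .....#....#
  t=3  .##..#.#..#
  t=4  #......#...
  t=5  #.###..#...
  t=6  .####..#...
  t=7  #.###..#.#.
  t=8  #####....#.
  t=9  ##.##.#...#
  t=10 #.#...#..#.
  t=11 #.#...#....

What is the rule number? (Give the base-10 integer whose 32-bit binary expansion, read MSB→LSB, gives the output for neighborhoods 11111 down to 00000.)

1488570393

  #####|.  b31=0 t=8,i=2
  ####.|#  b30=1 t=6,i=3
  ###.#|.  b29=0 t=9,i=1
  ###..|#  b28=1 t=5,i=4
  ##.##|#  b27=1 t=9,i=2
  ##.#.|.  b26=0 t=0,i=2
  ##..#|.  b25=0 t=3,i=3
  ##...|.  b24=0 t=8,i=5
  #.###|#  b23=1 t=5,i=2
  #.##.|.  b22=0 t=3,i=1
  #.#.#|#  b21=1 t=0,i=3
  #.#..|#  b20=1 t=0,i=5
  #..##|#  b19=1 t=0,i=10
  #..#.|.  b18=0 t=0,i=7
  #...#|.  b17=0 t=1,i=1
  #....|#  b16=1 t=2,i=1
  .####|#  b15=1 t=6,i=2
  .###.|#  b14=1 t=5,i=3
  .##.#|.  b13=0 t=0,i=1
  .##..|.  b12=0 t=3,i=2
  .#.##|#  b11=1 t=3,i=0
  .#.#.|.  b10=0 t=0,i=4
  .#..#|.  b9=0 t=0,i=6
  .#...|.  b8=0 t=1,i=0
  ..###|.  b7=0 t=6,i=1
  ..##.|.  b6=0 t=0,i=0
  ..#.#|.  b5=0 t=1,i=3
  ..#..|#  b4=1 t=0,i=8
  ...##|#  b3=1 t=6,i=0
  ...#.|.  b2=0 t=1,i=2
  ....#|.  b1=0 t=2,i=3
  .....|#  b0=1 t=2,i=2
  bits 01011000101110011100100000011001 = 1488570393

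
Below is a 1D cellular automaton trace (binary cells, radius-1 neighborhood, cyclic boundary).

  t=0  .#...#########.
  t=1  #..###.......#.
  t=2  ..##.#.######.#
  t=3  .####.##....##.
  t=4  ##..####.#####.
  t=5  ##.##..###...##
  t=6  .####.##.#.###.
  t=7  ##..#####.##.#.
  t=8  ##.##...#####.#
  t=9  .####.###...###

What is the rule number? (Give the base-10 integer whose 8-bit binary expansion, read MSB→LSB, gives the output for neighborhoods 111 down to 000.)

107

  nb ###: next=.  (t=0,i=6, bit7=0)
  nb ##.: next=#  (t=0,i=13, bit6=1)
  nb #.#: next=#  (t=1,i=14, bit5=1)
  nb #..: next=.  (t=0,i=2, bit4=0)
  nb .##: next=#  (t=0,i=5, bit3=1)
  nb .#.: next=.  (t=0,i=1, bit2=0)
  nb ..#: next=#  (t=0,i=0, bit1=1)
  nb ...: next=#  (t=0,i=3, bit0=1)
  bits 01101011 = 107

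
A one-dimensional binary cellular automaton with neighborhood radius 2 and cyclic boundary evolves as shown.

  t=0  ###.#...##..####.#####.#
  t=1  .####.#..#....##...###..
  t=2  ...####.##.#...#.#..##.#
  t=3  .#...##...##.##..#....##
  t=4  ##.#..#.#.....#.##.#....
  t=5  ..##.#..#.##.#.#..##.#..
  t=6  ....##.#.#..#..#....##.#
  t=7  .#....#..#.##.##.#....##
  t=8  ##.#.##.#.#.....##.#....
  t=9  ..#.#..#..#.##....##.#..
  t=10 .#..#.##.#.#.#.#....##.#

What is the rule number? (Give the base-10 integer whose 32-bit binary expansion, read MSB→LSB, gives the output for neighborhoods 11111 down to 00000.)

  nb #####: next=#  (t=0,i=19, bit31=1)
  nb ####.: next=#  (t=0,i=1, bit30=1)
  nb ###.#: next=#  (t=0,i=2, bit29=1)
  nb ###..: next=#  (t=1,i=21, bit28=1)
  nb ##.##: next=.  (t=0,i=16, bit27=0)
  nb ##.#.: next=#  (t=0,i=3, bit26=1)
  nb ##..#: next=.  (t=0,i=10, bit25=0)
  nb ##...: next=.  (t=1,i=16, bit24=0)
  nb #.###: next=.  (t=0,i=17, bit23=0)
  nb #.##.: next=.  (t=2,i=8, bit22=0)
  nb #.#.#: next=.  (t=5,i=13, bit21=0)
  nb #.#..: next=#  (t=0,i=4, bit20=1)
  nb #..##: next=.  (t=0,i=11, bit19=0)
  nb #..#.: next=#  (t=1,i=8, bit18=1)
  nb #...#: next=#  (t=0,i=6, bit17=1)
  nb #....: next=#  (t=1,i=11, bit16=1)
  nb .####: next=.  (t=0,i=0, bit15=0)
  nb .###.: next=#  (t=1,i=20, bit14=1)
  nb .##.#: next=.  (t=2,i=9, bit13=0)
  nb .##..: next=#  (t=0,i=9, bit12=1)
  nb .#.##: next=#  (t=4,i=15, bit11=1)
  nb .#.#.: next=.  (t=2,i=16, bit10=0)
  nb .#..#: next=.  (t=1,i=7, bit9=0)
  nb .#...: next=.  (t=0,i=5, bit8=0)
  nb ..###: next=.  (t=0,i=12, bit7=0)
  nb ..##.: next=.  (t=0,i=8, bit6=0)
  nb ..#.#: next=.  (t=2,i=15, bit5=0)
  nb ..#..: next=#  (t=1,i=9, bit4=1)
  nb ...##: next=.  (t=0,i=7, bit3=0)
  nb ...#.: next=#  (t=2,i=14, bit2=1)
  nb ....#: next=.  (t=1,i=12, bit1=0)
  nb .....: next=#  (t=4,i=11, bit0=1)
  bits 11110100000101110101100000010101 = 4095170581

4095170581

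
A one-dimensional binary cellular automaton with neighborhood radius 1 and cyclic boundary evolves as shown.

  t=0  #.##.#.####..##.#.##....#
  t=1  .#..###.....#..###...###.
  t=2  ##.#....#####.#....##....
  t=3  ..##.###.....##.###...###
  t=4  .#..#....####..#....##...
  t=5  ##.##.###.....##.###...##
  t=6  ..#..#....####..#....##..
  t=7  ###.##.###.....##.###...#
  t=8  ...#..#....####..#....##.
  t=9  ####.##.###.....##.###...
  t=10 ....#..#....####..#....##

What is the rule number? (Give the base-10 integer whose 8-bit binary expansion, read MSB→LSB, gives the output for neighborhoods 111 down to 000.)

39

  nb ###: next=.  (t=0,i=8, bit7=0)
  nb ##.: next=.  (t=0,i=0, bit6=0)
  nb #.#: next=#  (t=0,i=1, bit5=1)
  nb #..: next=.  (t=0,i=11, bit4=0)
  nb .##: next=.  (t=0,i=2, bit3=0)
  nb .#.: next=#  (t=0,i=5, bit2=1)
  nb ..#: next=#  (t=0,i=12, bit1=1)
  nb ...: next=#  (t=0,i=21, bit0=1)
  bits 00100111 = 39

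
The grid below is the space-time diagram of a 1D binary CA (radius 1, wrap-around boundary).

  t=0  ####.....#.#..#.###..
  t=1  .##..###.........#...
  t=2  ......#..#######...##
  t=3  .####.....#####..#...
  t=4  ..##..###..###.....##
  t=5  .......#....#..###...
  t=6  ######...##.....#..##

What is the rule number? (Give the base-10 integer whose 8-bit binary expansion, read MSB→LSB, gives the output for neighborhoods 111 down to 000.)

  ###|#  b7=1 t=0,i=1
  ##.|.  b6=0 t=0,i=3
  #.#|.  b5=0 t=0,i=10
  #..|.  b4=0 t=0,i=4
  .##|.  b3=0 t=0,i=0
  .#.|.  b2=0 t=0,i=9
  ..#|.  b1=0 t=0,i=8
  ...|#  b0=1 t=0,i=5
  bits 10000001 = 129

129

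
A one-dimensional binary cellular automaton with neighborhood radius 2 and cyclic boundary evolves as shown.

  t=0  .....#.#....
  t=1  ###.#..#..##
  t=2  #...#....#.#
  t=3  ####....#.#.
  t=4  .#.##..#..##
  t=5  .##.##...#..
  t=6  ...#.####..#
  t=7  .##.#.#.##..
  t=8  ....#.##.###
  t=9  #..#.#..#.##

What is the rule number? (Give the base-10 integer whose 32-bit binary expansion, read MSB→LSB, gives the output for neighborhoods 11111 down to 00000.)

  #####|#  b31=1 t=1,i=0
  ####.|.  b30=0 t=1,i=1
  ###.#|.  b29=0 t=1,i=2
  ###..|#  b28=1 t=3,i=3
  ##.##|#  b27=1 t=5,i=3
  ##.#.|.  b26=0 t=1,i=3
  ##..#|#  b25=1 t=4,i=5
  ##...|#  b24=1 t=2,i=1
  #.###|.  b23=0 t=3,i=0
  #.##.|.  b22=0 t=2,i=11
  #.#.#|#  b21=1 t=3,i=10
  #.#..|#  b20=1 t=0,i=7
  #..##|#  b19=1 t=1,i=9
  #..#.|.  b18=0 t=1,i=6
  #...#|#  b17=1 t=2,i=2
  #....|.  b16=0 t=0,i=9
  .####|#  b15=1 t=1,i=11
  .###.|#  b14=1 t=8,i=10
  .##.#|.  b13=0 t=4,i=11
  .##..|#  b12=1 t=2,i=0
  .#.##|#  b11=1 t=2,i=10
  .#.#.|.  b10=0 t=0,i=6
  .#..#|.  b9=0 t=1,i=5
  .#...|.  b8=0 t=0,i=8
  ..###|.  b7=0 t=1,i=10
  ..##.|.  b6=0 t=4,i=10
  ..#.#|.  b5=0 t=0,i=5
  ..#..|.  b4=0 t=1,i=7
  ...##|.  b3=0 t=5,i=0
  ...#.|#  b2=1 t=0,i=4
  ....#|.  b1=0 t=0,i=3
  .....|#  b0=1 t=0,i=0
  bits 10011011001110101101100000000101 = 2604324869

2604324869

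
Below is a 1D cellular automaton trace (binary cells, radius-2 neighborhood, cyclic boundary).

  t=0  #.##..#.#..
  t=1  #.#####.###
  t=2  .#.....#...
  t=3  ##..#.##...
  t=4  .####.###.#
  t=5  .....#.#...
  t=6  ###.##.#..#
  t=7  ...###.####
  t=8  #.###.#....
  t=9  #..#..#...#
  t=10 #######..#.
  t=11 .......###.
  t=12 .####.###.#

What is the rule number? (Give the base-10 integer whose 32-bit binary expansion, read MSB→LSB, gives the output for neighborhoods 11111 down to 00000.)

  #####|.  b31=0 t=1,i=4
  ####.|.  b30=0 t=1,i=5
  ###.#|.  b29=0 t=1,i=0
  ###..|.  b28=0 t=7,i=10
  ##.##|#  b27=1 t=1,i=1
  ##.#.|.  b26=0 t=4,i=9
  ##..#|#  b25=1 t=0,i=4
  ##...|#  b24=1 t=3,i=8
  #.###|.  b23=0 t=1,i=2
  #.##.|#  b22=1 t=0,i=2
  #.#.#|.  b21=0 t=4,i=10
  #.#..|#  b20=1 t=0,i=8
  #..##|#  b19=1 t=6,i=9
  #..#.|#  b18=1 t=0,i=5
  #...#|.  b17=0 t=3,i=9
  #....|.  b16=0 t=2,i=3
  .####|.  b15=0 t=1,i=3
  .###.|#  b14=1 t=4,i=7
  .##.#|#  b13=1 t=6,i=5
  .##..|#  b12=1 t=0,i=3
  .#.##|.  b11=0 t=0,i=1
  .#.#.|.  b10=0 t=0,i=7
  .#..#|#  b9=1 t=0,i=9
  .#...|.  b8=0 t=2,i=2
  ..###|#  b7=1 t=6,i=10
  ..##.|.  b6=0 t=3,i=0
  ..#.#|#  b5=1 t=0,i=0
  ..#..|#  b4=1 t=2,i=1
  ...##|#  b3=1 t=3,i=10
  ...#.|#  b2=1 t=2,i=0
  ....#|.  b1=0 t=2,i=5
  .....|#  b0=1 t=2,i=4
  bits 00001011010111000111001010111101 = 190608061

190608061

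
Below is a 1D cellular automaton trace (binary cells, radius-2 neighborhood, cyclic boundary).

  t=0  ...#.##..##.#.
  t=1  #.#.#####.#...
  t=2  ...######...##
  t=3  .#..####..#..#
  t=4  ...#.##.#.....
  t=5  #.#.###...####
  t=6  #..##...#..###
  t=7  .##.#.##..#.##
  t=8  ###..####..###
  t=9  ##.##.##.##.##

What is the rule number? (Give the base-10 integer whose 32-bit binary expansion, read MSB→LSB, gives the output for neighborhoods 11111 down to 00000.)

  ##### -> #   bit 31 = 1  t=1,i=6
  ####. -> #   bit 30 = 1  t=1,i=7
  ###.# -> #   bit 29 = 1  t=1,i=8
  ###.. -> .   bit 28 = 0  t=2,i=8
  ##.## -> #   bit 27 = 1  t=7,i=0
  ##.#. -> .   bit 26 = 0  t=0,i=11
  ##..# -> #   bit 25 = 1  t=0,i=7
  ##... -> .   bit 24 = 0  t=2,i=0
  #.### -> #   bit 23 = 1  t=1,i=4
  #.##. -> #   bit 22 = 1  t=0,i=5
  #.#.# -> .   bit 21 = 0  t=1,i=2
  #.#.. -> .   bit 20 = 0  t=0,i=12
  #..## -> #   bit 19 = 1  t=0,i=8
  #..#. -> .   bit 18 = 0  t=3,i=9
  #...# -> #   bit 17 = 1  t=1,i=12
  #.... -> #   bit 16 = 1  t=0,i=0
  .#### -> #   bit 15 = 1  t=1,i=5
  .###. -> .   bit 14 = 0  t=5,i=5
  .##.# -> #   bit 13 = 1  t=0,i=10
  .##.. -> #   bit 12 = 1  t=0,i=6
  .#.## -> #   bit 11 = 1  t=0,i=4
  .#.#. -> .   bit 10 = 0  t=1,i=1
  .#..# -> .   bit 9 = 0  t=3,i=2
  .#... -> .   bit 8 = 0  t=0,i=13
  ..### -> .   bit 7 = 0  t=2,i=3
  ..##. -> .   bit 6 = 0  t=0,i=9
  ..#.# -> .   bit 5 = 0  t=0,i=3
  ..#.. -> .   bit 4 = 0  t=3,i=10
  ...## -> .   bit 3 = 0  t=2,i=2
  ...#. -> #   bit 2 = 1  t=0,i=2
  ....# -> .   bit 1 = 0  t=0,i=1
  ..... -> #   bit 0 = 1  t=4,i=0
  bits 11101010110010111011100000000101 = 3939219461

3939219461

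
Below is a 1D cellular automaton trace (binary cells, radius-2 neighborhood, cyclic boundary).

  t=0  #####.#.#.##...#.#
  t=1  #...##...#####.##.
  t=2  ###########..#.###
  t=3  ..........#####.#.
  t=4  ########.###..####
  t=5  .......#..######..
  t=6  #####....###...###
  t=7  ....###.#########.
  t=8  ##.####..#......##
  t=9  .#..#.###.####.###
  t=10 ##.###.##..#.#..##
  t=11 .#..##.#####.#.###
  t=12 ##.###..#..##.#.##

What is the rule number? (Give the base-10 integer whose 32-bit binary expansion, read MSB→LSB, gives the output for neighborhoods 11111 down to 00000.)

929036777

  nb #####: next=.  (t=0,i=1, bit31=0)
  nb ####.: next=.  (t=0,i=3, bit30=0)
  nb ###.#: next=#  (t=0,i=4, bit29=1)
  nb ###..: next=#  (t=2,i=10, bit28=1)
  nb ##.##: next=.  (t=1,i=14, bit27=0)
  nb ##.#.: next=#  (t=0,i=5, bit26=1)
  nb ##..#: next=#  (t=2,i=11, bit25=1)
  nb ##...: next=#  (t=0,i=12, bit24=1)
  nb #.###: next=.  (t=0,i=17, bit23=0)
  nb #.##.: next=#  (t=0,i=10, bit22=1)
  nb #.#.#: next=.  (t=0,i=6, bit21=0)
  nb #.#..: next=#  (t=1,i=0, bit20=1)
  nb #..##: next=#  (t=4,i=13, bit19=1)
  nb #..#.: next=#  (t=2,i=12, bit18=1)
  nb #...#: next=#  (t=0,i=13, bit17=1)
  nb #....: next=#  (t=3,i=0, bit16=1)
  nb .####: next=#  (t=0,i=0, bit15=1)
  nb .###.: next=#  (t=4,i=10, bit14=1)
  nb .##.#: next=#  (t=1,i=16, bit13=1)
  nb .##..: next=#  (t=0,i=11, bit12=1)
  nb .#.##: next=#  (t=0,i=9, bit11=1)
  nb .#.#.: next=.  (t=0,i=7, bit10=0)
  nb .#..#: next=.  (t=5,i=8, bit9=0)
  nb .#...: next=#  (t=1,i=1, bit8=1)
  nb ..###: next=#  (t=1,i=9, bit7=1)
  nb ..##.: next=#  (t=1,i=4, bit6=1)
  nb ..#.#: next=#  (t=0,i=15, bit5=1)
  nb ..#..: next=.  (t=5,i=7, bit4=0)
  nb ...##: next=#  (t=1,i=3, bit3=1)
  nb ...#.: next=.  (t=0,i=14, bit2=0)
  nb ....#: next=.  (t=3,i=8, bit1=0)
  nb .....: next=#  (t=3,i=1, bit0=1)
  bits 00110111010111111111100111101001 = 929036777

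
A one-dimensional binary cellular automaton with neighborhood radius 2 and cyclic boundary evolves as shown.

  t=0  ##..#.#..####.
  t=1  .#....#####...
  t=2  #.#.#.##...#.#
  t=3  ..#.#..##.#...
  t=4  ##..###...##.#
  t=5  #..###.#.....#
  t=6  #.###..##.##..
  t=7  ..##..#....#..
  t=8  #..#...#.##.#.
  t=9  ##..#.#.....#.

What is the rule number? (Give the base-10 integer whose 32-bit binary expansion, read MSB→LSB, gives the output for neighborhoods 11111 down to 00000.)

  nb #####: next=.  (t=1,i=8, bit31=0)
  nb ####.: next=.  (t=0,i=11, bit30=0)
  nb ###.#: next=.  (t=0,i=12, bit29=0)
  nb ###..: next=.  (t=1,i=10, bit28=0)
  nb ##.##: next=.  (t=0,i=13, bit27=0)
  nb ##.#.: next=.  (t=2,i=1, bit26=0)
  nb ##..#: next=.  (t=0,i=2, bit25=0)
  nb ##...: next=#  (t=1,i=11, bit24=1)
  nb #.###: next=#  (t=4,i=13, bit23=1)
  nb #.##.: next=.  (t=0,i=0, bit22=0)
  nb #.#.#: next=#  (t=2,i=2, bit21=1)
  nb #.#..: next=#  (t=0,i=6, bit20=1)
  nb #..##: next=#  (t=0,i=8, bit19=1)
  nb #..#.: next=.  (t=0,i=3, bit18=0)
  nb #...#: next=.  (t=2,i=9, bit17=0)
  nb #....: next=.  (t=1,i=3, bit16=0)
  nb .####: next=#  (t=0,i=10, bit15=1)
  nb .###.: next=#  (t=4,i=0, bit14=1)
  nb .##.#: next=.  (t=2,i=0, bit13=0)
  nb .##..: next=#  (t=0,i=1, bit12=1)
  nb .#.##: next=.  (t=2,i=5, bit11=0)
  nb .#.#.: next=.  (t=0,i=5, bit10=0)
  nb .#..#: next=#  (t=0,i=7, bit9=1)
  nb .#...: next=#  (t=1,i=2, bit8=1)
  nb ..###: next=#  (t=0,i=9, bit7=1)
  nb ..##.: next=.  (t=3,i=7, bit6=0)
  nb ..#.#: next=.  (t=0,i=4, bit5=0)
  nb ..#..: next=.  (t=1,i=1, bit4=0)
  nb ...##: next=.  (t=1,i=5, bit3=0)
  nb ...#.: next=#  (t=1,i=0, bit2=1)
  nb ....#: next=#  (t=1,i=4, bit1=1)
  nb .....: next=#  (t=3,i=13, bit0=1)
  bits 00000001101110001101001110000111 = 28889991

28889991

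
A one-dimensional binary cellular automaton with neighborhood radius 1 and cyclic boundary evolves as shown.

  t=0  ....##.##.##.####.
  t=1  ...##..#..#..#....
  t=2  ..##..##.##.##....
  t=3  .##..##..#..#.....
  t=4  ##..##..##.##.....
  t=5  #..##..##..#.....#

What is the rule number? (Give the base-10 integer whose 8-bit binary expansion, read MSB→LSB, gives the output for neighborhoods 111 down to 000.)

14

  [7] ### => .  t=0,i=14
  [6] ##. => .  t=0,i=5
  [5] #.# => .  t=0,i=6
  [4] #.. => .  t=0,i=17
  [3] .## => #  t=0,i=4
  [2] .#. => #  t=1,i=7
  [1] ..# => #  t=0,i=3
  [0] ... => .  t=0,i=0
  bits 00001110 = 14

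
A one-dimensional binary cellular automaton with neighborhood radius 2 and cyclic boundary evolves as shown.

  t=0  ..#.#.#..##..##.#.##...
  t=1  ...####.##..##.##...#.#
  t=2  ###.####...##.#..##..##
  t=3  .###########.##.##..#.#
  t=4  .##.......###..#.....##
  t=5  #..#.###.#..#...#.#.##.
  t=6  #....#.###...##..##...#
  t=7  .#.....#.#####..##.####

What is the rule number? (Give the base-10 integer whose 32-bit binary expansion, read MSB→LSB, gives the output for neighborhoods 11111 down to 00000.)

  [31] ##### => .  t=2,i=0
  [30] ####. => #  t=1,i=5
  [29] ###.# => #  t=1,i=6
  [28] ###.. => #  t=2,i=7
  [27] ##.## => #  t=1,i=7
  [26] ##.#. => #  t=0,i=15
  [25] ##..# => .  t=0,i=11
  [24] ##... => #  t=0,i=20
  [23] #.### => #  t=2,i=4
  [22] #.##. => .  t=0,i=18
  [21] #.#.# => #  t=0,i=4
  [20] #.#.. => #  t=0,i=6
  [19] #..## => #  t=0,i=8
  [18] #..#. => .  t=3,i=19
  [17] #...# => #  t=1,i=1
  [16] #.... => .  t=0,i=21
  [15] .#### => #  t=1,i=4
  [14] .###. => .  t=4,i=11
  [13] .##.# => .  t=0,i=14
  [12] .##.. => .  t=0,i=10
  [11] .#.## => .  t=0,i=17
  [10] .#.#. => #  t=0,i=3
  [9] .#..# => .  t=0,i=7
  [8] .#... => #  t=1,i=0
  [7] ..### => .  t=1,i=3
  [6] ..##. => #  t=0,i=9
  [5] ..#.# => .  t=0,i=2
  [4] ..#.. => .  t=4,i=15
  [3] ...## => #  t=1,i=2
  [2] ...#. => .  t=0,i=1
  [1] ....# => .  t=0,i=0
  [0] ..... => #  t=0,i=22
  bits 01111101101110101000010101001001 = 2109375817

2109375817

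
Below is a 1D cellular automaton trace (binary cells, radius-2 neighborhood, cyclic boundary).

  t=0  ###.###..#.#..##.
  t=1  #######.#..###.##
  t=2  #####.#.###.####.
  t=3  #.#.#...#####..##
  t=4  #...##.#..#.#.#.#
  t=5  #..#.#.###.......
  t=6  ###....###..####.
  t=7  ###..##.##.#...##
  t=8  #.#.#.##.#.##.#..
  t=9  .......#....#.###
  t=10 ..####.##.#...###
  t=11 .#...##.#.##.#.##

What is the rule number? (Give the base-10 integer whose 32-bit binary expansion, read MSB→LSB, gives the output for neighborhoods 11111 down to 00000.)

  nb #####: next=#  (t=1,i=0, bit31=1)
  nb ####.: next=.  (t=1,i=5, bit30=0)
  nb ###.#: next=#  (t=0,i=2, bit29=1)
  nb ###..: next=#  (t=0,i=6, bit28=1)
  nb ##.##: next=#  (t=0,i=3, bit27=1)
  nb ##.#.: next=.  (t=1,i=7, bit26=0)
  nb ##..#: next=.  (t=0,i=7, bit25=0)
  nb ##...: next=.  (t=4,i=1, bit24=0)
  nb #.###: next=#  (t=0,i=0, bit23=1)
  nb #.##.: next=.  (t=4,i=16, bit22=0)
  nb #.#.#: next=.  (t=2,i=6, bit21=0)
  nb #.#..: next=#  (t=0,i=11, bit20=1)
  nb #..##: next=#  (t=0,i=13, bit19=1)
  nb #..#.: next=#  (t=0,i=8, bit18=1)
  nb #...#: next=.  (t=3,i=6, bit17=0)
  nb #....: next=.  (t=5,i=11, bit16=0)
  nb .####: next=.  (t=1,i=16, bit15=0)
  nb .###.: next=#  (t=0,i=1, bit14=1)
  nb .##.#: next=#  (t=0,i=15, bit13=1)
  nb .##..: next=#  (t=4,i=0, bit12=1)
  nb .#.##: next=.  (t=2,i=7, bit11=0)
  nb .#.#.: next=.  (t=0,i=10, bit10=0)
  nb .#..#: next=#  (t=0,i=12, bit9=1)
  nb .#...: next=#  (t=3,i=5, bit8=1)
  nb ..###: next=.  (t=1,i=11, bit7=0)
  nb ..##.: next=.  (t=0,i=14, bit6=0)
  nb ..#.#: next=.  (t=0,i=9, bit5=0)
  nb ..#..: next=#  (t=5,i=0, bit4=1)
  nb ...##: next=#  (t=3,i=7, bit3=1)
  nb ...#.: next=.  (t=5,i=16, bit2=0)
  nb ....#: next=#  (t=5,i=15, bit1=1)
  nb .....: next=#  (t=5,i=12, bit0=1)
  bits 10111000100111000111001100011011 = 3097260827

3097260827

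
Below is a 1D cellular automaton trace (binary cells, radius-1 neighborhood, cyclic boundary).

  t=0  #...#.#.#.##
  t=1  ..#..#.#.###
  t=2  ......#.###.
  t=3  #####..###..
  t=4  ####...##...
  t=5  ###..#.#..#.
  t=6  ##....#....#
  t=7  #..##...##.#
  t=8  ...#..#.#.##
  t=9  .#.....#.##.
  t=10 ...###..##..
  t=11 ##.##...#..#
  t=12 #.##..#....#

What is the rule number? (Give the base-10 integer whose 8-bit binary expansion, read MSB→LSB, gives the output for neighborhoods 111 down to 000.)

169

  ### -> #   bit 7 = 1  t=0,i=11
  ##. -> .   bit 6 = 0  t=0,i=0
  #.# -> #   bit 5 = 1  t=0,i=5
  #.. -> .   bit 4 = 0  t=0,i=1
  .## -> #   bit 3 = 1  t=0,i=10
  .#. -> .   bit 2 = 0  t=0,i=4
  ..# -> .   bit 1 = 0  t=0,i=3
  ... -> #   bit 0 = 1  t=0,i=2
  bits 10101001 = 169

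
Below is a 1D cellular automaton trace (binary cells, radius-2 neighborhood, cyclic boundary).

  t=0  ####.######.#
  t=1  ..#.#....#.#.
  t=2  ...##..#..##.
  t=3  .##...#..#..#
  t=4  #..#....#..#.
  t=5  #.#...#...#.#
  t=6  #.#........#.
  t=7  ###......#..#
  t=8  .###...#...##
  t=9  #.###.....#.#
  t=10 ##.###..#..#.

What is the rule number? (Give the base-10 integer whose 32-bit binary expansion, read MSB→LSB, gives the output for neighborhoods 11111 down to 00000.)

  [31] ##### => .  t=0,i=1
  [30] ####. => #  t=0,i=2
  [29] ###.# => .  t=0,i=3
  [28] ###.. => #  t=7,i=2
  [27] ##.## => #  t=0,i=4
  [26] ##.#. => .  t=5,i=1
  [25] ##..# => .  t=2,i=5
  [24] ##... => #  t=2,i=12
  [23] #.### => .  t=0,i=5
  [22] #.##. => .  t=3,i=1
  [21] #.#.# => #  t=6,i=0
  [20] #.#.. => #  t=1,i=4
  [19] #..## => #  t=2,i=9
  [18] #..#. => #  t=2,i=6
  [17] #...# => .  t=1,i=0
  [16] #.... => .  t=1,i=6
  [15] .#### => .  t=0,i=0
  [14] .###. => #  t=8,i=2
  [13] .##.# => #  t=5,i=0
  [12] .##.. => .  t=2,i=4
  [11] .#.## => #  t=3,i=0
  [10] .#.#. => #  t=1,i=3
  [9] .#..# => .  t=2,i=8
  [8] .#... => .  t=1,i=5
  [7] ..### => #  t=7,i=12
  [6] ..##. => .  t=2,i=3
  [5] ..#.# => .  t=1,i=2
  [4] ..#.. => .  t=2,i=7
  [3] ...## => #  t=2,i=2
  [2] ...#. => .  t=1,i=1
  [1] ....# => #  t=1,i=7
  [0] ..... => .  t=6,i=5
  bits 01011001001111000110110010001010 = 1497132170

1497132170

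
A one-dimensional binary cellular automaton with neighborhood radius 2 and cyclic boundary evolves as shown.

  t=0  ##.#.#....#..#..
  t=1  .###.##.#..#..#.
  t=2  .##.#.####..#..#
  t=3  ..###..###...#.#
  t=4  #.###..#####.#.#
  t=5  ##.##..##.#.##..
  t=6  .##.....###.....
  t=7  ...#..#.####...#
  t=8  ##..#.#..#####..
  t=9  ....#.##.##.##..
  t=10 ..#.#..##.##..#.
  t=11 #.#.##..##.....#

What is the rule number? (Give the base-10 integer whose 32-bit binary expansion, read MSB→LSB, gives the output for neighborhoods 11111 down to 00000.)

  nb #####: next=.  (t=4,i=9, bit31=0)
  nb ####.: next=#  (t=2,i=8, bit30=1)
  nb ###.#: next=.  (t=1,i=3, bit29=0)
  nb ###..: next=#  (t=2,i=9, bit28=1)
  nb ##.##: next=#  (t=1,i=4, bit27=1)
  nb ##.#.: next=#  (t=0,i=2, bit26=1)
  nb ##..#: next=.  (t=2,i=10, bit25=0)
  nb ##...: next=#  (t=3,i=10, bit24=1)
  nb #.###: next=.  (t=2,i=6, bit23=0)
  nb #.##.: next=.  (t=1,i=5, bit22=0)
  nb #.#.#: next=#  (t=0,i=3, bit21=1)
  nb #.#..: next=#  (t=0,i=5, bit20=1)
  nb #..##: next=.  (t=0,i=15, bit19=0)
  nb #..#.: next=.  (t=0,i=12, bit18=0)
  nb #...#: next=#  (t=3,i=11, bit17=1)
  nb #....: next=.  (t=0,i=7, bit16=0)
  nb .####: next=#  (t=2,i=7, bit15=1)
  nb .###.: next=#  (t=1,i=2, bit14=1)
  nb .##.#: next=#  (t=0,i=1, bit13=1)
  nb .##..: next=.  (t=5,i=4, bit12=0)
  nb .#.##: next=.  (t=2,i=0, bit11=0)
  nb .#.#.: next=.  (t=0,i=4, bit10=0)
  nb .#..#: next=#  (t=0,i=11, bit9=1)
  nb .#...: next=#  (t=0,i=6, bit8=1)
  nb ..###: next=#  (t=1,i=1, bit7=1)
  nb ..##.: next=.  (t=0,i=0, bit6=0)
  nb ..#.#: next=#  (t=2,i=15, bit5=1)
  nb ..#..: next=.  (t=0,i=10, bit4=0)
  nb ...##: next=.  (t=6,i=0, bit3=0)
  nb ...#.: next=.  (t=0,i=9, bit2=0)
  nb ....#: next=#  (t=0,i=8, bit1=1)
  nb .....: next=.  (t=6,i=5, bit0=0)
  bits 01011101001100101110001110100010 = 1563616162

1563616162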